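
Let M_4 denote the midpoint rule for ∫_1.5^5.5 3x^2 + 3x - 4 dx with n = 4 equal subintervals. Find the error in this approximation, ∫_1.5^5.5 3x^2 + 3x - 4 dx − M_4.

Exact integral: ∫_1.5^5.5 f(x) dx = 189.
M_4 = 188.
Error = 189 − 188 = 1.

1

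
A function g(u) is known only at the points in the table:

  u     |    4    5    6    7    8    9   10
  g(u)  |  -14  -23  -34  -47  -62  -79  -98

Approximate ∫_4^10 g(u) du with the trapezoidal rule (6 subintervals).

-301

Δu = 1.
T_6 = (1/2)·[(-14) + 2·(-23) + 2·(-34) + 2·(-47) + 2·(-62) + 2·(-79) + (-98)] = -301.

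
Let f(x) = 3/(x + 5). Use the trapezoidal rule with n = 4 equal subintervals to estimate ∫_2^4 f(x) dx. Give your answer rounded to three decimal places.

0.754

Δx = (4 − 2)/4 = 0.5.
f(2) = 3/7, f(2.5) = 0.4, f(3) = 0.375, f(3.5) = 6/17, f(4) = 1/3.
T_4 = (Δx/2)·[f(x_0) + 2f(x_1) + 2f(x_2) + 2f(x_3) + f(x_4)].
Sum ≈ 0.754.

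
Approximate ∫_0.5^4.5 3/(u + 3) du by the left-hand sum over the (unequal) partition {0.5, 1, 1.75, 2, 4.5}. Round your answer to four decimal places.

2.6490

Subinterval widths: 0.5, 0.75, 0.25, 2.5.
Left endpoints: 0.5, 1, 1.75, 2.
f(0.5) = 6/7, f(1) = 0.75, f(1.75) = 12/19, f(2) = 0.6.
Sum = Σ Δu_i · f(u_i).
Sum ≈ 2.6490.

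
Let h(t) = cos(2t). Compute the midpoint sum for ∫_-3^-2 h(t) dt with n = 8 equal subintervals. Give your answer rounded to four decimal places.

Δt = (-2 − (-3))/8 = 0.125.
Midpoints: -2.9375, -2.8125, -2.6875, -2.5625, -2.4375, -2.3125, -2.1875, -2.0625.
h(-2.9375) ≈ 0.9178, h(-2.8125) ≈ 0.7911, h(-2.6875) ≈ 0.6152, h(-2.5625) ≈ 0.4010, h(-2.4375) ≈ 0.1619, h(-2.3125) ≈ -0.0873, h(-2.1875) ≈ -0.3310, h(-2.0625) ≈ -0.5542.
Sum = Δt · [h(-2.9375) + h(-2.8125) + h(-2.6875) + ...].
Sum ≈ 0.2393.

0.2393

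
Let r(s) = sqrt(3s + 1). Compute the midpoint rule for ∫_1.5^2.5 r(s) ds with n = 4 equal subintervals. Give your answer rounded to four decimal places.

Δs = (2.5 − 1.5)/4 = 0.25.
Midpoints: 1.625, 1.875, 2.125, 2.375.
r(1.625) ≈ 2.4238, r(1.875) ≈ 2.5739, r(2.125) ≈ 2.7157, r(2.375) ≈ 2.8504.
Sum = Δs · [r(1.625) + r(1.875) + r(2.125) + r(2.375)].
Sum ≈ 2.6410.

2.6410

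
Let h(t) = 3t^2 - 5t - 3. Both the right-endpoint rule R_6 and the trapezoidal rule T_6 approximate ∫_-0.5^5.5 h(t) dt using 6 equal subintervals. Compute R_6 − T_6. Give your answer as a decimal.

R_6 = 106.5.
T_6 = 76.5.
R_6 − T_6 = 30.

30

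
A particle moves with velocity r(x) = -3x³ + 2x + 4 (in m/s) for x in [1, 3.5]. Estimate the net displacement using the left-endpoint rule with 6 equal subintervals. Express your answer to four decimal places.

Δx = (3.5 − 1)/6 = 5/12.
Left endpoints: 1, 17/12, 11/6, 2.25, 8/3, 37/12.
r(1) = 3, r(17/12) = -977/576, r(11/6) = -779/72, r(2.25) = -25.671875, r(8/3) = -428/9, r(37/12) = -44797/576.
Sum = Δx · [r(1) + r(17/12) + r(11/6) + ...].
Sum ≈ -66.8815.

-66.8815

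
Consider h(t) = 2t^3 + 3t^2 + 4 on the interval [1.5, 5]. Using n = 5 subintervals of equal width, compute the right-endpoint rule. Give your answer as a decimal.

Δt = (5 − 1.5)/5 = 0.7.
Right endpoints: 2.2, 2.9, 3.6, 4.3, 5.
h(2.2) = 39.816, h(2.9) = 78.008, h(3.6) = 136.192, h(4.3) = 218.484, h(5) = 329.
Sum = Δt · [h(2.2) + h(2.9) + h(3.6) + h(4.3) + h(5)].
Sum = 561.05.

561.05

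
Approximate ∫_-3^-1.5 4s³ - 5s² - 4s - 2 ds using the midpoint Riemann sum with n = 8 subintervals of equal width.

Δs = (-1.5 − (-3))/8 = 0.1875.
Midpoints: -2.90625, -2.71875, -2.53125, -2.34375, -2.15625, -1.96875, -1.78125, -1.59375.
f(-2.90625) = -1071469/8192, f(-2.71875) = -888559/8192, f(-2.53125) = -727321/8192, f(-2.34375) = -586459/8192, f(-2.15625) = -464677/8192, f(-1.96875) = -360679/8192, f(-1.78125) = -273169/8192, f(-1.59375) = -200851/8192.
Sum = Δs · [f(-2.90625) + f(-2.71875) + f(-2.53125) + ...].
Sum = -104.671875.

-104.671875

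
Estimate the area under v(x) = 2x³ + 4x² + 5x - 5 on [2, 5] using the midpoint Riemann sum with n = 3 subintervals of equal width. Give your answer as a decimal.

491.75

Δx = (5 − 2)/3 = 1.
Midpoints: 2.5, 3.5, 4.5.
v(2.5) = 63.75, v(3.5) = 147.25, v(4.5) = 280.75.
Sum = Δx · [v(2.5) + v(3.5) + v(4.5)].
Sum = 491.75.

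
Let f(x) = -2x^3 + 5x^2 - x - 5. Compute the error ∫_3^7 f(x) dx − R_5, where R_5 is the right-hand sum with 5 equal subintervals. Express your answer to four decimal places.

185.0667

Exact integral: ∫_3^7 f(x) dx ≈ -673.333333.
R_5 = -858.4.
Error ≈ -673.333333 − (-858.4) ≈ 185.0667.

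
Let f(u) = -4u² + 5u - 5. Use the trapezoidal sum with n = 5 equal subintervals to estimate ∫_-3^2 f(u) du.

Δu = (2 − (-3))/5 = 1.
f(-3) = -56, f(-2) = -31, f(-1) = -14, f(0) = -5, f(1) = -4, f(2) = -11.
T_5 = (Δu/2)·[f(u_0) + 2f(u_1) + ... + 2f(u_{4}) + f(u_5)].
Sum = -87.5.

-87.5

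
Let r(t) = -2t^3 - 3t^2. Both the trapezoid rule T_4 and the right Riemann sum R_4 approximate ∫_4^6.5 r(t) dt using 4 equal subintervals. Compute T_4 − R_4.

156.25

T_4 ≈ -980.771484.
R_4 ≈ -1137.021484.
T_4 − R_4 = 156.25.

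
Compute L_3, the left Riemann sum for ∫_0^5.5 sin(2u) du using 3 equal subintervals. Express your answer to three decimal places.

Δu = (5.5 − 0)/3 = 11/6.
Left endpoints: 0, 11/6, 11/3.
f(0) ≈ 0.000, f(11/6) ≈ -0.501, f(11/3) ≈ 0.867.
Sum = Δu · [f(0) + f(11/6) + f(11/3)].
Sum ≈ 0.671.

0.671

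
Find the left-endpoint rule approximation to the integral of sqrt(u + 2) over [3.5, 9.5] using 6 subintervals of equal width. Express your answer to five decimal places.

16.87138

Δu = (9.5 − 3.5)/6 = 1.
Left endpoints: 3.5, 4.5, 5.5, 6.5, 7.5, 8.5.
f(3.5) ≈ 2.34521, f(4.5) ≈ 2.54951, f(5.5) ≈ 2.73861, f(6.5) ≈ 2.91548, f(7.5) ≈ 3.08221, f(8.5) ≈ 3.24037.
Sum = Δu · [f(3.5) + f(4.5) + f(5.5) + ...].
Sum ≈ 16.87138.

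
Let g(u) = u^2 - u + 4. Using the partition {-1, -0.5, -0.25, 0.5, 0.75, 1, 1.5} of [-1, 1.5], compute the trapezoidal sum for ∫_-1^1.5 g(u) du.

Subinterval widths: 0.5, 0.25, 0.75, 0.25, 0.25, 0.5.
g(-1) = 6, g(-0.5) = 4.75, g(-0.25) = 4.3125, g(0.5) = 3.75, g(0.75) = 3.8125, g(1) = 4, g(1.5) = 4.75.
On each subinterval the trapezoid contributes (Δu_i/2)·[g(u_{i-1}) + g(u_i)].
Sum = 10.953125.

10.953125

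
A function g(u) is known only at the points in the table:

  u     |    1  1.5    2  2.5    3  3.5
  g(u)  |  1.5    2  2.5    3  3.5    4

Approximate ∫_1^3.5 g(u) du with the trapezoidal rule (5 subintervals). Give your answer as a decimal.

6.875

Δu = 0.5.
T_5 = (0.5/2)·[1.5 + 2·2 + 2·2.5 + 2·3 + 2·3.5 + 4] = 6.875.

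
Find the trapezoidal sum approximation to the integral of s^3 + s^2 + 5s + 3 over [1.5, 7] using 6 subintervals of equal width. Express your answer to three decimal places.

856.159

Δs = (7 − 1.5)/6 = 11/12.
f(1.5) = 16.125, f(29/12) = 60545/1728, f(10/3) = 1831/27, f(4.25) = 119.078125, f(31/6) = 41785/216, f(73/12) = 510709/1728, f(7) = 430.
T_6 = (Δs/2)·[f(s_0) + 2f(s_1) + ... + 2f(s_{5}) + f(s_6)].
Sum ≈ 856.159.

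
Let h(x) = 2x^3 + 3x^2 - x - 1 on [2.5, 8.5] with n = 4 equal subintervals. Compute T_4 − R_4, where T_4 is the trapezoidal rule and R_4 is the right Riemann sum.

-1041.75

T_4 = 3231.
R_4 = 4272.75.
T_4 − R_4 = -1041.75.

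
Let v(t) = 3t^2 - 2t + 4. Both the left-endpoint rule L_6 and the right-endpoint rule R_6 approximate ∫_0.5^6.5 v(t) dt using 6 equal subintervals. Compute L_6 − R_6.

L_6 = 202.5.
R_6 = 316.5.
L_6 − R_6 = -114.

-114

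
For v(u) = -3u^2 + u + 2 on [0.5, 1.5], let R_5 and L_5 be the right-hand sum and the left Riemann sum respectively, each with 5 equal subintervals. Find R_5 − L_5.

-1

R_5 = -0.77.
L_5 = 0.23.
R_5 − L_5 = -1.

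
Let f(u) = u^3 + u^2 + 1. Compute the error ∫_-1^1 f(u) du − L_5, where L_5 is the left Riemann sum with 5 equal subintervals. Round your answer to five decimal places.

Exact integral: ∫_-1^1 f(u) du ≈ 2.6666667.
L_5 = 2.32.
Error ≈ 2.6666667 − 2.32 ≈ 0.34667.

0.34667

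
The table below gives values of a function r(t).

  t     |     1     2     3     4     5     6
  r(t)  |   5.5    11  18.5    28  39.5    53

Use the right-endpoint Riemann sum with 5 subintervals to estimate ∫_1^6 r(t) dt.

150

Δt = 1.
Sum = 1·[11 + 18.5 + 28 + 39.5 + 53] = 150.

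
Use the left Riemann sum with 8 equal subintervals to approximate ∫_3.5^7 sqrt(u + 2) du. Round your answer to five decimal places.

Δu = (7 − 3.5)/8 = 0.4375.
Left endpoints: 3.5, 3.9375, 4.375, 4.8125, 5.25, 5.6875, 6.125, 6.5625.
f(3.5) ≈ 2.34521, f(3.9375) ≈ 2.43670, f(4.375) ≈ 2.52488, f(4.8125) ≈ 2.61008, f(5.25) ≈ 2.69258, f(5.6875) ≈ 2.77263, f(6.125) ≈ 2.85044, f(6.5625) ≈ 2.92617.
Sum = Δu · [f(3.5) + f(3.9375) + f(4.375) + ...].
Sum ≈ 9.25693.

9.25693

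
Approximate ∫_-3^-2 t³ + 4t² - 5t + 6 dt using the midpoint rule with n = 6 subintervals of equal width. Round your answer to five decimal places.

27.59144

Δt = (-2 − (-3))/6 = 1/6.
Midpoints: -35/12, -2.75, -31/12, -29/12, -2.25, -25/12.
f(-35/12) = 51493/1728, f(-2.75) = 29.203125, f(-31/12) = 49025/1728, f(-29/12) = 47227/1728, f(-2.25) = 26.109375, f(-25/12) = 42743/1728.
Sum = Δt · [f(-35/12) + f(-2.75) + f(-31/12) + ...].
Sum ≈ 27.59144.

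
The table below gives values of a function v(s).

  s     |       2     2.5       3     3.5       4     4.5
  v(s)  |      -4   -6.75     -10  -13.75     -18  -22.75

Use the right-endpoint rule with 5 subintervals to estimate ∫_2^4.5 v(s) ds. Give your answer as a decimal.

Δs = 0.5.
Sum = 0.5·[(-6.75) + (-10) + (-13.75) + (-18) + (-22.75)] = -35.625.

-35.625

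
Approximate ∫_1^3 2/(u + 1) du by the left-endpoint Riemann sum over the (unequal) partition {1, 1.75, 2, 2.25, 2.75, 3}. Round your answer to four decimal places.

1.5395

Subinterval widths: 0.75, 0.25, 0.25, 0.5, 0.25.
Left endpoints: 1, 1.75, 2, 2.25, 2.75.
f(1) = 1, f(1.75) = 8/11, f(2) = 2/3, f(2.25) = 8/13, f(2.75) = 8/15.
Sum = Σ Δu_i · f(u_i).
Sum ≈ 1.5395.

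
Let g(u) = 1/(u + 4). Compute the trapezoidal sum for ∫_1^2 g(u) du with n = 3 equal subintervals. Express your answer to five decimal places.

Δu = (2 − 1)/3 = 1/3.
g(1) = 0.2, g(4/3) = 0.1875, g(5/3) = 3/17, g(2) = 1/6.
T_3 = (Δu/2)·[g(u_0) + 2g(u_1) + 2g(u_2) + g(u_3)].
Sum ≈ 0.18243.

0.18243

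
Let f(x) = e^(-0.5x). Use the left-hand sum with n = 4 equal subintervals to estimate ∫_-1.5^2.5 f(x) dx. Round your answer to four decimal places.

Δx = (2.5 − (-1.5))/4 = 1.
Left endpoints: -1.5, -0.5, 0.5, 1.5.
f(-1.5) ≈ 2.1170, f(-0.5) ≈ 1.2840, f(0.5) ≈ 0.7788, f(1.5) ≈ 0.4724.
Sum = Δx · [f(-1.5) + f(-0.5) + f(0.5) + f(1.5)].
Sum ≈ 4.6522.

4.6522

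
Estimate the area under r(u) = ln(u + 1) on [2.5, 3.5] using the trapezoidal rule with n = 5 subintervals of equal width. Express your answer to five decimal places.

1.38347

Δu = (3.5 − 2.5)/5 = 0.2.
r(2.5) ≈ 1.25276, r(2.7) ≈ 1.30833, r(2.9) ≈ 1.36098, r(3.1) ≈ 1.41099, r(3.3) ≈ 1.45862, r(3.5) ≈ 1.50408.
T_5 = (Δu/2)·[r(u_0) + 2r(u_1) + ... + 2r(u_{4}) + r(u_5)].
Sum ≈ 1.38347.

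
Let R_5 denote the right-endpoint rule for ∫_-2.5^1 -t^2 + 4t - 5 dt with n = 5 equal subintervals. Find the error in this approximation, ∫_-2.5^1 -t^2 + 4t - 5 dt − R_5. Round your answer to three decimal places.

-6.452

Exact integral: ∫_-2.5^1 f(t) dt ≈ -33.54167.
R_5 = -27.09.
Error ≈ -33.54167 − (-27.09) ≈ -6.452.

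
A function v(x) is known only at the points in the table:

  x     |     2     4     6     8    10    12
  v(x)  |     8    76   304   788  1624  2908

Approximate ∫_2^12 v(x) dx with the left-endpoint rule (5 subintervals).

5600

Δx = 2.
Sum = 2·[8 + 76 + 304 + 788 + 1624] = 5600.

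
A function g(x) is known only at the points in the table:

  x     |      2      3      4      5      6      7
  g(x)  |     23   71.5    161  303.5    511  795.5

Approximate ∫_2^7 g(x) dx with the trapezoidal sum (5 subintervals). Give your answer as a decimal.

Δx = 1.
T_5 = (1/2)·[23 + 2·71.5 + 2·161 + 2·303.5 + 2·511 + 795.5] = 1456.25.

1456.25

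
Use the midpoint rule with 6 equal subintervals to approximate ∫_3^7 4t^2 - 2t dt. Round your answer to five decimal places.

Δt = (7 − 3)/6 = 2/3.
Midpoints: 10/3, 4, 14/3, 16/3, 6, 20/3.
f(10/3) = 340/9, f(4) = 56, f(14/3) = 700/9, f(16/3) = 928/9, f(6) = 132, f(20/3) = 1480/9.
Sum = Δt · [f(10/3) + f(4) + f(14/3) + ...].
Sum ≈ 380.74074.

380.74074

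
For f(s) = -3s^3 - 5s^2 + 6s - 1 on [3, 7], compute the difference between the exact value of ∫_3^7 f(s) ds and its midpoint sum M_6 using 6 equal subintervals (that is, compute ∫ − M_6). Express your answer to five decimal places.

Exact integral: ∫_3^7 f(s) ds ≈ -2150.6666667.
M_6 ≈ -2143.2592593.
Error ≈ -2150.6666667 − (-2143.2592593) ≈ -7.40741.

-7.40741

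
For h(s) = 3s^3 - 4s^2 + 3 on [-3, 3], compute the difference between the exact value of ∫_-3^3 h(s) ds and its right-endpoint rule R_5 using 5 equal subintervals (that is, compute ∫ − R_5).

-91.44

Exact integral: ∫_-3^3 h(s) ds = -54.
R_5 = 37.44.
Error = -54 − 37.44 = -91.44.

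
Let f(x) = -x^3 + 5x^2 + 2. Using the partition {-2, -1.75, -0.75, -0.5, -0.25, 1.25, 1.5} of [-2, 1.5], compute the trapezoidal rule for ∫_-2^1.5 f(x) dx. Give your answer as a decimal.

32.18359375

Subinterval widths: 0.25, 1, 0.25, 0.25, 1.5, 0.25.
f(-2) = 30, f(-1.75) = 22.671875, f(-0.75) = 5.234375, f(-0.5) = 3.375, f(-0.25) = 2.328125, f(1.25) = 7.859375, f(1.5) = 9.875.
On each subinterval the trapezoid contributes (Δx_i/2)·[f(x_{i-1}) + f(x_i)].
Sum = 32.18359375.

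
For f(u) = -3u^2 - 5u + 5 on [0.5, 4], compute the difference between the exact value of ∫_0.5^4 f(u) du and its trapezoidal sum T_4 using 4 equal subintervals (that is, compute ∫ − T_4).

1.33984375

Exact integral: ∫_0.5^4 f(u) du = -85.75.
T_4 = -87.08984375.
Error = -85.75 − (-87.08984375) = 1.33984375.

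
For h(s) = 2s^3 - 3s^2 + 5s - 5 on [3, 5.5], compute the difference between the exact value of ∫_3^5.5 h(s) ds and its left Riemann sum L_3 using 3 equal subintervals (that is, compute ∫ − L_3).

Exact integral: ∫_3^5.5 h(s) ds = 318.28125.
L_3 = 230.
Error = 318.28125 − 230 = 88.28125.

88.28125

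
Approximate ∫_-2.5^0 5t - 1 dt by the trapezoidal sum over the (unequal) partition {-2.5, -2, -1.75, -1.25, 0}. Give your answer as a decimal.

Subinterval widths: 0.5, 0.25, 0.5, 1.25.
f(-2.5) = -13.5, f(-2) = -11, f(-1.75) = -9.75, f(-1.25) = -7.25, f(0) = -1.
On each subinterval the trapezoid contributes (Δt_i/2)·[f(t_{i-1}) + f(t_i)].
Sum = -18.125.

-18.125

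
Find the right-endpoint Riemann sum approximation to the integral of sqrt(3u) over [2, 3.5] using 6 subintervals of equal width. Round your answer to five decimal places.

Δu = (3.5 − 2)/6 = 0.25.
Right endpoints: 2.25, 2.5, 2.75, 3, 3.25, 3.5.
f(2.25) ≈ 2.59808, f(2.5) ≈ 2.73861, f(2.75) ≈ 2.87228, f(3) ≈ 3.00000, f(3.25) ≈ 3.12250, f(3.5) ≈ 3.24037.
Sum = Δu · [f(2.25) + f(2.5) + f(2.75) + ...].
Sum ≈ 4.39296.

4.39296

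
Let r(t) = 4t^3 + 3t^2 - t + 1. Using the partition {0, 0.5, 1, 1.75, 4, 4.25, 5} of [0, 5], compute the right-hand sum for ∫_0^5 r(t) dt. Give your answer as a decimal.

Subinterval widths: 0.5, 0.5, 0.75, 2.25, 0.25, 0.75.
Right endpoints: 0.5, 1, 1.75, 4, 4.25, 5.
r(0.5) = 1.75, r(1) = 7, r(1.75) = 29.875, r(4) = 301, r(4.25) = 358, r(5) = 571.
Sum = Σ Δt_i · r(t_i).
Sum = 1221.78125.

1221.78125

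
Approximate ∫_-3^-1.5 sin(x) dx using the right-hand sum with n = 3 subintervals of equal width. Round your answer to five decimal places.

Δx = (-1.5 − (-3))/3 = 0.5.
Right endpoints: -2.5, -2, -1.5.
f(-2.5) ≈ -0.59847, f(-2) ≈ -0.90930, f(-1.5) ≈ -0.99749.
Sum = Δx · [f(-2.5) + f(-2) + f(-1.5)].
Sum ≈ -1.25263.

-1.25263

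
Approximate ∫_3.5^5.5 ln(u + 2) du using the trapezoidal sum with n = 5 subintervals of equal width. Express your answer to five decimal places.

3.73501

Δu = (5.5 − 3.5)/5 = 0.4.
f(3.5) ≈ 1.70475, f(3.9) ≈ 1.77495, f(4.3) ≈ 1.84055, f(4.7) ≈ 1.90211, f(5.1) ≈ 1.96009, f(5.5) ≈ 2.01490.
T_5 = (Δu/2)·[f(u_0) + 2f(u_1) + ... + 2f(u_{4}) + f(u_5)].
Sum ≈ 3.73501.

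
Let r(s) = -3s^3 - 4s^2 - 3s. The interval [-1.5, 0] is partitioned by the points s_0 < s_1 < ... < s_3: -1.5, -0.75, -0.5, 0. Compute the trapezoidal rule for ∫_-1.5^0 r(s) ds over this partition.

Subinterval widths: 0.75, 0.25, 0.5.
r(-1.5) = 5.625, r(-0.75) = 1.265625, r(-0.5) = 0.875, r(0) = 0.
On each subinterval the trapezoid contributes (Δs_i/2)·[r(s_{i-1}) + r(s_i)].
Sum = 3.0703125.

3.0703125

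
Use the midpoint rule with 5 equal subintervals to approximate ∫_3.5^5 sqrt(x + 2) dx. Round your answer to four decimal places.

Δx = (5 − 3.5)/5 = 0.3.
Midpoints: 3.65, 3.95, 4.25, 4.55, 4.85.
f(3.65) ≈ 2.3770, f(3.95) ≈ 2.4393, f(4.25) ≈ 2.5000, f(4.55) ≈ 2.5593, f(4.85) ≈ 2.6173.
Sum = Δx · [f(3.65) + f(3.95) + f(4.25) + f(4.55) + f(4.85)].
Sum ≈ 3.7478.

3.7478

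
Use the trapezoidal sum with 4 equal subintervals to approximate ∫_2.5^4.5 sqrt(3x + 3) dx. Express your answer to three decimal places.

7.331

Δx = (4.5 − 2.5)/4 = 0.5.
f(2.5) ≈ 3.240, f(3) ≈ 3.464, f(3.5) ≈ 3.674, f(4) ≈ 3.873, f(4.5) ≈ 4.062.
T_4 = (Δx/2)·[f(x_0) + 2f(x_1) + 2f(x_2) + 2f(x_3) + f(x_4)].
Sum ≈ 7.331.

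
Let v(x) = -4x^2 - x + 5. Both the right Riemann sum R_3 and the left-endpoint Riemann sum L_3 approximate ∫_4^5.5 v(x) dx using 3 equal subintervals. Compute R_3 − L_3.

-29.25

R_3 = -151.
L_3 = -121.75.
R_3 − L_3 = -29.25.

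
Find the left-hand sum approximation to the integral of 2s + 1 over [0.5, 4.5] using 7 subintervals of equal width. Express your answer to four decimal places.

Δs = (4.5 − 0.5)/7 = 4/7.
Left endpoints: 0.5, 15/14, 23/14, 31/14, 39/14, 47/14, 55/14.
f(0.5) = 2, f(15/14) = 22/7, f(23/14) = 30/7, f(31/14) = 38/7, f(39/14) = 46/7, f(47/14) = 54/7, f(55/14) = 62/7.
Sum = Δs · [f(0.5) + f(15/14) + f(23/14) + ...].
Sum ≈ 21.7143.

21.7143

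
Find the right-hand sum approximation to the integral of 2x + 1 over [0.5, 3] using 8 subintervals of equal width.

Δx = (3 − 0.5)/8 = 0.3125.
Right endpoints: 0.8125, 1.125, 1.4375, 1.75, 2.0625, 2.375, 2.6875, 3.
f(0.8125) = 2.625, f(1.125) = 3.25, f(1.4375) = 3.875, f(1.75) = 4.5, f(2.0625) = 5.125, f(2.375) = 5.75, f(2.6875) = 6.375, f(3) = 7.
Sum = Δx · [f(0.8125) + f(1.125) + f(1.4375) + ...].
Sum = 12.03125.

12.03125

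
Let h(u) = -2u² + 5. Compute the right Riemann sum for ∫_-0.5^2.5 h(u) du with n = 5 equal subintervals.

0.54

Δu = (2.5 − (-0.5))/5 = 0.6.
Right endpoints: 0.1, 0.7, 1.3, 1.9, 2.5.
h(0.1) = 4.98, h(0.7) = 4.02, h(1.3) = 1.62, h(1.9) = -2.22, h(2.5) = -7.5.
Sum = Δu · [h(0.1) + h(0.7) + h(1.3) + h(1.9) + h(2.5)].
Sum = 0.54.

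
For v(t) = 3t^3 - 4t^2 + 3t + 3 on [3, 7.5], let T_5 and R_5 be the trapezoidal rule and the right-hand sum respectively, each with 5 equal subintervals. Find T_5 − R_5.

-454.10625

T_5 = 1896.44625.
R_5 = 2350.5525.
T_5 − R_5 = -454.10625.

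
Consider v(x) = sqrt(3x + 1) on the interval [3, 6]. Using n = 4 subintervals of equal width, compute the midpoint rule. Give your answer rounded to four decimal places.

Δx = (6 − 3)/4 = 0.75.
Midpoints: 3.375, 4.125, 4.875, 5.625.
v(3.375) ≈ 3.3354, v(4.125) ≈ 3.6572, v(4.875) ≈ 3.9528, v(5.625) ≈ 4.2279.
Sum = Δx · [v(3.375) + v(4.125) + v(4.875) + v(5.625)].
Sum ≈ 11.3800.

11.3800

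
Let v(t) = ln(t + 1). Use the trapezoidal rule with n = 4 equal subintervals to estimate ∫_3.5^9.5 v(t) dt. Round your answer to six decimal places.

Δt = (9.5 − 3.5)/4 = 1.5.
v(3.5) ≈ 1.504077, v(5) ≈ 1.791759, v(6.5) ≈ 2.014903, v(8) ≈ 2.197225, v(9.5) ≈ 2.351375.
T_4 = (Δt/2)·[v(t_0) + 2v(t_1) + 2v(t_2) + 2v(t_3) + v(t_4)].
Sum ≈ 11.897420.

11.897420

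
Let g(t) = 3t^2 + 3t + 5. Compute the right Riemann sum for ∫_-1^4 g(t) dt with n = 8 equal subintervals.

132.2265625

Δt = (4 − (-1))/8 = 0.625.
Right endpoints: -0.375, 0.25, 0.875, 1.5, 2.125, 2.75, 3.375, 4.
g(-0.375) = 4.296875, g(0.25) = 5.9375, g(0.875) = 9.921875, g(1.5) = 16.25, g(2.125) = 24.921875, g(2.75) = 35.9375, g(3.375) = 49.296875, g(4) = 65.
Sum = Δt · [g(-0.375) + g(0.25) + g(0.875) + ...].
Sum = 132.2265625.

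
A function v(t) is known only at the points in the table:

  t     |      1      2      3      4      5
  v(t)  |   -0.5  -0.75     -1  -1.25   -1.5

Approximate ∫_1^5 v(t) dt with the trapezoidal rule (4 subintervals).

-4

Δt = 1.
T_4 = (1/2)·[(-0.5) + 2·(-0.75) + 2·(-1) + 2·(-1.25) + (-1.5)] = -4.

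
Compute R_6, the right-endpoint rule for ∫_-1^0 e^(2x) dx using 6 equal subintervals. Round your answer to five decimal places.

0.50838

Δx = (0 − (-1))/6 = 1/6.
Right endpoints: -5/6, -2/3, -0.5, -1/3, -1/6, 0.
f(-5/6) ≈ 0.18888, f(-2/3) ≈ 0.26360, f(-0.5) ≈ 0.36788, f(-1/3) ≈ 0.51342, f(-1/6) ≈ 0.71653, f(0) ≈ 1.00000.
Sum = Δx · [f(-5/6) + f(-2/3) + f(-0.5) + ...].
Sum ≈ 0.50838.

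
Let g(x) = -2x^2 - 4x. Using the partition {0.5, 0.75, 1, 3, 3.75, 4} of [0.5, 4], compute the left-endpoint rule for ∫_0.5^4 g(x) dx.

-46.9375

Subinterval widths: 0.25, 0.25, 2, 0.75, 0.25.
Left endpoints: 0.5, 0.75, 1, 3, 3.75.
g(0.5) = -2.5, g(0.75) = -4.125, g(1) = -6, g(3) = -30, g(3.75) = -43.125.
Sum = Σ Δx_i · g(x_i).
Sum = -46.9375.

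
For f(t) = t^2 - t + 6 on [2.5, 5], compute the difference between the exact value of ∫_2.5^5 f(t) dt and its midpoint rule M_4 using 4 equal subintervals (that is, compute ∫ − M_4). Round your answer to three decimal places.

Exact integral: ∫_2.5^5 f(t) dt ≈ 42.08333.
M_4 ≈ 42.00195.
Error ≈ 42.08333 − 42.00195 ≈ 0.081.

0.081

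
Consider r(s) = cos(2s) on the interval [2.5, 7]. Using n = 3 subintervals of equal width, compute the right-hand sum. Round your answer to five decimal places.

Δs = (7 − 2.5)/3 = 1.5.
Right endpoints: 4, 5.5, 7.
r(4) ≈ -0.14550, r(5.5) ≈ 0.00443, r(7) ≈ 0.13674.
Sum = Δs · [r(4) + r(5.5) + r(7)].
Sum ≈ -0.00651.

-0.00651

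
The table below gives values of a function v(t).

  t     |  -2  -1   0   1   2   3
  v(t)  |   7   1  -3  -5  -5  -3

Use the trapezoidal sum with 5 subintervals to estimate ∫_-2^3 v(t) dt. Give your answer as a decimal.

Δt = 1.
T_5 = (1/2)·[7 + 2·1 + 2·(-3) + 2·(-5) + 2·(-5) + (-3)] = -10.

-10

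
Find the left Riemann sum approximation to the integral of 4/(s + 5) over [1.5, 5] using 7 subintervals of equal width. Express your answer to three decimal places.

1.778

Δs = (5 − 1.5)/7 = 0.5.
Left endpoints: 1.5, 2, 2.5, 3, 3.5, 4, 4.5.
f(1.5) = 8/13, f(2) = 4/7, f(2.5) = 8/15, f(3) = 0.5, f(3.5) = 8/17, f(4) = 4/9, f(4.5) = 8/19.
Sum = Δs · [f(1.5) + f(2) + f(2.5) + ...].
Sum ≈ 1.778.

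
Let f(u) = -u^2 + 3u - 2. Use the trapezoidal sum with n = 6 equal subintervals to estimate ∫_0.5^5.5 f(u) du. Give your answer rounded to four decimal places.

-20.9954

Δu = (5.5 − 0.5)/6 = 5/6.
f(0.5) = -0.75, f(4/3) = 2/9, f(13/6) = -7/36, f(3) = -2, f(23/6) = -187/36, f(14/3) = -88/9, f(5.5) = -15.75.
T_6 = (Δu/2)·[f(u_0) + 2f(u_1) + ... + 2f(u_{5}) + f(u_6)].
Sum ≈ -20.9954.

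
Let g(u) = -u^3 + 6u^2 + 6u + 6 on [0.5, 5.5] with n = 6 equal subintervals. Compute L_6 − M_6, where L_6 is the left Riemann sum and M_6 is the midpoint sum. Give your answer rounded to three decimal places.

L_6 ≈ 203.78472.
M_6 ≈ 224.61806.
L_6 − M_6 ≈ -20.833.

-20.833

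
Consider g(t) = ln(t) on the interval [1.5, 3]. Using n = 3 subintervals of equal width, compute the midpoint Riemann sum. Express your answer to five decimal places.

1.19107

Δt = (3 − 1.5)/3 = 0.5.
Midpoints: 1.75, 2.25, 2.75.
g(1.75) ≈ 0.55962, g(2.25) ≈ 0.81093, g(2.75) ≈ 1.01160.
Sum = Δt · [g(1.75) + g(2.25) + g(2.75)].
Sum ≈ 1.19107.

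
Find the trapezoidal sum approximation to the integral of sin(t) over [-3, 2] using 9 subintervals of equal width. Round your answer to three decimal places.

-0.559

Δt = (2 − (-3))/9 = 5/9.
f(-3) ≈ -0.141, f(-22/9) ≈ -0.642, f(-17/9) ≈ -0.950, f(-4/3) ≈ -0.972, f(-7/9) ≈ -0.702, f(-2/9) ≈ -0.220, f(1/3) ≈ 0.327, f(8/9) ≈ 0.776, f(13/9) ≈ 0.992, f(2) ≈ 0.909.
T_9 = (Δt/2)·[f(t_0) + 2f(t_1) + ... + 2f(t_{8}) + f(t_9)].
Sum ≈ -0.559.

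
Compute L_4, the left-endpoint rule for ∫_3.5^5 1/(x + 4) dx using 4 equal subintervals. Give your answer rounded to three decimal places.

Δx = (5 − 3.5)/4 = 0.375.
Left endpoints: 3.5, 3.875, 4.25, 4.625.
f(3.5) = 2/15, f(3.875) = 8/63, f(4.25) = 4/33, f(4.625) = 8/69.
Sum = Δx · [f(3.5) + f(3.875) + f(4.25) + f(4.625)].
Sum ≈ 0.187.

0.187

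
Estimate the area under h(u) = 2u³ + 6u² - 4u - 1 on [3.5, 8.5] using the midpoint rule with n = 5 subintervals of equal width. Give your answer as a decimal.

3535

Δu = (8.5 − 3.5)/5 = 1.
Midpoints: 4, 5, 6, 7, 8.
h(4) = 207, h(5) = 379, h(6) = 623, h(7) = 951, h(8) = 1375.
Sum = Δu · [h(4) + h(5) + h(6) + h(7) + h(8)].
Sum = 3535.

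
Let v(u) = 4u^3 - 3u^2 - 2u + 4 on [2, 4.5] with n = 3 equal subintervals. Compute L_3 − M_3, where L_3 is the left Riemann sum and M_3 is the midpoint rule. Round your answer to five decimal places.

L_3 ≈ 198.9583333.
M_3 ≈ 299.4791667.
L_3 − M_3 ≈ -100.52083.

-100.52083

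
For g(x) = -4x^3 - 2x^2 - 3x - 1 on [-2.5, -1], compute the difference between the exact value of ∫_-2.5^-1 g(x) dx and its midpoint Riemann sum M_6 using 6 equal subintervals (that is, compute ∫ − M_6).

0.1484375

Exact integral: ∫_-2.5^-1 g(x) dx = 34.6875.
M_6 = 34.5390625.
Error = 34.6875 − 34.5390625 = 0.1484375.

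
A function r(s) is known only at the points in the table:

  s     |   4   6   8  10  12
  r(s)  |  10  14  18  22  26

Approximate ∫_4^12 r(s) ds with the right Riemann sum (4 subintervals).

Δs = 2.
Sum = 2·[14 + 18 + 22 + 26] = 160.

160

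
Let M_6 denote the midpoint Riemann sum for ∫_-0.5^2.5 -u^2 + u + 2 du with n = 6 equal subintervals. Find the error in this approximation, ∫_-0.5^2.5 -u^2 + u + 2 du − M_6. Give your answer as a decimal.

-0.0625

Exact integral: ∫_-0.5^2.5 f(u) du = 3.75.
M_6 = 3.8125.
Error = 3.75 − 3.8125 = -0.0625.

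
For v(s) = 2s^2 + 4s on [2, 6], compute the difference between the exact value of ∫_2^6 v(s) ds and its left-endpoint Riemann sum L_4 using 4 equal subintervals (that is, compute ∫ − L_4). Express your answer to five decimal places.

38.66667

Exact integral: ∫_2^6 v(s) ds ≈ 202.6666667.
L_4 = 164.
Error ≈ 202.6666667 − 164 ≈ 38.66667.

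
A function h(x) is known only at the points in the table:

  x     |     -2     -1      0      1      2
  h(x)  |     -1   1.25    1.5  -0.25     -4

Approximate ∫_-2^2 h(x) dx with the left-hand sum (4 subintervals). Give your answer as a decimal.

Δx = 1.
Sum = 1·[(-1) + 1.25 + 1.5 + (-0.25)] = 1.5.

1.5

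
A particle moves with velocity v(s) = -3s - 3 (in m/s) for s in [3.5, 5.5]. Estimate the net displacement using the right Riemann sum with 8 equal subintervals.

-33.75

Δs = (5.5 − 3.5)/8 = 0.25.
Right endpoints: 3.75, 4, 4.25, 4.5, 4.75, 5, 5.25, 5.5.
v(3.75) = -14.25, v(4) = -15, v(4.25) = -15.75, v(4.5) = -16.5, v(4.75) = -17.25, v(5) = -18, v(5.25) = -18.75, v(5.5) = -19.5.
Sum = Δs · [v(3.75) + v(4) + v(4.25) + ...].
Sum = -33.75.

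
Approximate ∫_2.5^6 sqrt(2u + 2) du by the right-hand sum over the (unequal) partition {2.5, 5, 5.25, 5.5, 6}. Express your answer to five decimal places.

12.31635

Subinterval widths: 2.5, 0.25, 0.25, 0.5.
Right endpoints: 5, 5.25, 5.5, 6.
f(5) ≈ 3.46410, f(5.25) ≈ 3.53553, f(5.5) ≈ 3.60555, f(6) ≈ 3.74166.
Sum = Σ Δu_i · f(u_i).
Sum ≈ 12.31635.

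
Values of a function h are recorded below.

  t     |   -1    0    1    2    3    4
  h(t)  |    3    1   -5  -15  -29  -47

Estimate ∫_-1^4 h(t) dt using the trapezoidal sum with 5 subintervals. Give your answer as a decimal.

Δt = 1.
T_5 = (1/2)·[3 + 2·1 + 2·(-5) + 2·(-15) + 2·(-29) + (-47)] = -70.

-70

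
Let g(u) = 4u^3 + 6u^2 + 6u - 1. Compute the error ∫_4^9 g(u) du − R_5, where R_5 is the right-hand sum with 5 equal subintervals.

-1610

Exact integral: ∫_4^9 g(u) du = 7825.
R_5 = 9435.
Error = 7825 − 9435 = -1610.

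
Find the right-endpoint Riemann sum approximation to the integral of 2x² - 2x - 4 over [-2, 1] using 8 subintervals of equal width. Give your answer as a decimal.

Δx = (1 − (-2))/8 = 0.375.
Right endpoints: -1.625, -1.25, -0.875, -0.5, -0.125, 0.25, 0.625, 1.
f(-1.625) = 4.53125, f(-1.25) = 1.625, f(-0.875) = -0.71875, f(-0.5) = -2.5, f(-0.125) = -3.71875, f(0.25) = -4.375, f(0.625) = -4.46875, f(1) = -4.
Sum = Δx · [f(-1.625) + f(-1.25) + f(-0.875) + ...].
Sum = -5.109375.

-5.109375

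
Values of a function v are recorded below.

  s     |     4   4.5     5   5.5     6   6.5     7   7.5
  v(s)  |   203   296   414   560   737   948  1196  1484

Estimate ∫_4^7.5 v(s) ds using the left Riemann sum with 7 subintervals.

2177

Δs = 0.5.
Sum = 0.5·[203 + 296 + 414 + 560 + 737 + 948 + 1196] = 2177.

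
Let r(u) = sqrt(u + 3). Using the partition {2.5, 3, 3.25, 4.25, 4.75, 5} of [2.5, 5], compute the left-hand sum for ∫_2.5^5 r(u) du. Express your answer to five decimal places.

6.32724

Subinterval widths: 0.5, 0.25, 1, 0.5, 0.25.
Left endpoints: 2.5, 3, 3.25, 4.25, 4.75.
r(2.5) ≈ 2.34521, r(3) ≈ 2.44949, r(3.25) ≈ 2.50000, r(4.25) ≈ 2.69258, r(4.75) ≈ 2.78388.
Sum = Σ Δu_i · r(u_i).
Sum ≈ 6.32724.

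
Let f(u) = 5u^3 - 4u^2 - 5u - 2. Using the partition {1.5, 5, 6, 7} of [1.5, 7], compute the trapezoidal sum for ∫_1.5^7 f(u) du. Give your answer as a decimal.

2762.65625

Subinterval widths: 3.5, 1, 1.
f(1.5) = -1.625, f(5) = 498, f(6) = 904, f(7) = 1482.
On each subinterval the trapezoid contributes (Δu_i/2)·[f(u_{i-1}) + f(u_i)].
Sum = 2762.65625.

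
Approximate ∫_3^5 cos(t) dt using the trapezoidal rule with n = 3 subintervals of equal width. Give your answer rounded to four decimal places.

Δt = (5 − 3)/3 = 2/3.
f(3) ≈ -0.9900, f(11/3) ≈ -0.8653, f(13/3) ≈ -0.3700, f(5) ≈ 0.2837.
T_3 = (Δt/2)·[f(t_0) + 2f(t_1) + 2f(t_2) + f(t_3)].
Sum ≈ -1.0590.

-1.0590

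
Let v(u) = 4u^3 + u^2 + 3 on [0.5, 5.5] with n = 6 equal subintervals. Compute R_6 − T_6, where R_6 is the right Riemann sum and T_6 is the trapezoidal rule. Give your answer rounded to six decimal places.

289.583333

R_6 ≈ 1296.41203704.
T_6 ≈ 1006.82870370.
R_6 − T_6 ≈ 289.583333.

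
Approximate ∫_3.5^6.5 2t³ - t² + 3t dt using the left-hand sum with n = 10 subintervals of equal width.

Δt = (6.5 − 3.5)/10 = 0.3.
Left endpoints: 3.5, 3.8, 4.1, 4.4, 4.7, 5, 5.3, 5.6, 5.9, 6.2.
f(3.5) = 84, f(3.8) = 106.704, f(4.1) = 133.332, f(4.4) = 164.208, f(4.7) = 199.656, f(5) = 240, f(5.3) = 285.564, f(5.6) = 336.672, f(5.9) = 393.648, f(6.2) = 456.816.
Sum = Δt · [f(3.5) + f(3.8) + f(4.1) + ...].
Sum = 720.18.

720.18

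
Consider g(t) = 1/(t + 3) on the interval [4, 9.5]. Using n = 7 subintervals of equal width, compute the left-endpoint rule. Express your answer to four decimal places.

0.6052

Δt = (9.5 − 4)/7 = 11/14.
Left endpoints: 4, 67/14, 39/7, 89/14, 50/7, 111/14, 61/7.
g(4) = 1/7, g(67/14) = 14/109, g(39/7) = 7/60, g(89/14) = 14/131, g(50/7) = 7/71, g(111/14) = 14/153, g(61/7) = 7/82.
Sum = Δt · [g(4) + g(67/14) + g(39/7) + ...].
Sum ≈ 0.6052.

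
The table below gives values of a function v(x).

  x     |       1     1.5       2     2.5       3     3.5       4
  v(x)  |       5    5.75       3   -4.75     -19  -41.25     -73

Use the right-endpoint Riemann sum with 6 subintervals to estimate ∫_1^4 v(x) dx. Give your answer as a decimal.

Δx = 0.5.
Sum = 0.5·[5.75 + 3 + (-4.75) + (-19) + (-41.25) + (-73)] = -64.625.

-64.625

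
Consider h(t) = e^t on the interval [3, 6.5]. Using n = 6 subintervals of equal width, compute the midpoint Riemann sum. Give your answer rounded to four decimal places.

636.0003

Δt = (6.5 − 3)/6 = 7/12.
Midpoints: 79/24, 3.875, 107/24, 121/24, 5.625, 149/24.
h(79/24) ≈ 26.8876, h(3.875) ≈ 48.1827, h(107/24) ≈ 86.3435, h(121/24) ≈ 154.7277, h(5.625) ≈ 277.2723, h(149/24) ≈ 496.8724.
Sum = Δt · [h(79/24) + h(3.875) + h(107/24) + ...].
Sum ≈ 636.0003.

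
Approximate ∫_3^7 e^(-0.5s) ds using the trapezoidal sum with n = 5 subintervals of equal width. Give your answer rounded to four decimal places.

Δs = (7 − 3)/5 = 0.8.
f(3) ≈ 0.2231, f(3.8) ≈ 0.1496, f(4.6) ≈ 0.1003, f(5.4) ≈ 0.0672, f(6.2) ≈ 0.0450, f(7) ≈ 0.0302.
T_5 = (Δs/2)·[f(s_0) + 2f(s_1) + ... + 2f(s_{4}) + f(s_5)].
Sum ≈ 0.3910.

0.3910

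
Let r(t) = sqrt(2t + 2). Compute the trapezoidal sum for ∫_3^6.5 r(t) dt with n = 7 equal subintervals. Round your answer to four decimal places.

11.8205

Δt = (6.5 − 3)/7 = 0.5.
r(3) ≈ 2.8284, r(3.5) ≈ 3.0000, r(4) ≈ 3.1623, r(4.5) ≈ 3.3166, r(5) ≈ 3.4641, r(5.5) ≈ 3.6056, r(6) ≈ 3.7417, r(6.5) ≈ 3.8730.
T_7 = (Δt/2)·[r(t_0) + 2r(t_1) + ... + 2r(t_{6}) + r(t_7)].
Sum ≈ 11.8205.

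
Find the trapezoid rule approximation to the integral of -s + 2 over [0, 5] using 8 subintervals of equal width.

Δs = (5 − 0)/8 = 0.625.
f(0) = 2, f(0.625) = 1.375, f(1.25) = 0.75, f(1.875) = 0.125, f(2.5) = -0.5, f(3.125) = -1.125, f(3.75) = -1.75, f(4.375) = -2.375, f(5) = -3.
T_8 = (Δs/2)·[f(s_0) + 2f(s_1) + ... + 2f(s_{7}) + f(s_8)].
Sum = -2.5.

-2.5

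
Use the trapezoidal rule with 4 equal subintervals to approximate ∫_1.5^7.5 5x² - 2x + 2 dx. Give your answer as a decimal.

Δx = (7.5 − 1.5)/4 = 1.5.
f(1.5) = 10.25, f(3) = 41, f(4.5) = 94.25, f(6) = 170, f(7.5) = 268.25.
T_4 = (Δx/2)·[f(x_0) + 2f(x_1) + 2f(x_2) + 2f(x_3) + f(x_4)].
Sum = 666.75.

666.75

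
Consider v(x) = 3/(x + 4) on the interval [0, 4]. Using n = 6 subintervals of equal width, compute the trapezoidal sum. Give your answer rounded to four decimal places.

Δx = (4 − 0)/6 = 2/3.
v(0) = 0.75, v(2/3) = 9/14, v(4/3) = 0.5625, v(2) = 0.5, v(8/3) = 0.45, v(10/3) = 9/22, v(4) = 0.375.
T_6 = (Δx/2)·[v(x_0) + 2v(x_1) + ... + 2v(x_{5}) + v(x_6)].
Sum ≈ 2.0846.

2.0846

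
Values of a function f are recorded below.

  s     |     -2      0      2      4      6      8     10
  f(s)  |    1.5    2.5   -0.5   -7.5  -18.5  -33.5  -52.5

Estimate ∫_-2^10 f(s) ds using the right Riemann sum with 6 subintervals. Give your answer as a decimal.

Δs = 2.
Sum = 2·[2.5 + (-0.5) + (-7.5) + (-18.5) + (-33.5) + (-52.5)] = -220.

-220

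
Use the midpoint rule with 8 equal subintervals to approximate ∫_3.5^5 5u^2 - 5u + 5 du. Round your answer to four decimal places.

Δu = (5 − 3.5)/8 = 0.1875.
Midpoints: 3.59375, 3.78125, 3.96875, 4.15625, 4.34375, 4.53125, 4.71875, 4.90625.
f(3.59375) = 52845/1024, f(3.78125) = 58965/1024, f(3.96875) = 65445/1024, f(4.15625) = 72285/1024, f(4.34375) = 79485/1024, f(4.53125) = 87045/1024, f(4.71875) = 94965/1024, f(4.90625) = 103245/1024.
Sum = Δu · [f(3.59375) + f(3.78125) + f(3.96875) + ...].
Sum ≈ 112.4780.

112.4780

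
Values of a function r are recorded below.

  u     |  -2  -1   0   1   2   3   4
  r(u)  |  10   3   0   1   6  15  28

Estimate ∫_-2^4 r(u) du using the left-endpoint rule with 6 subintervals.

Δu = 1.
Sum = 1·[10 + 3 + 0 + 1 + 6 + 15] = 35.

35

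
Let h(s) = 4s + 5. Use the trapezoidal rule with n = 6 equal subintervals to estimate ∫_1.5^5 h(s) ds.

63

Δs = (5 − 1.5)/6 = 7/12.
h(1.5) = 11, h(25/12) = 40/3, h(8/3) = 47/3, h(3.25) = 18, h(23/6) = 61/3, h(53/12) = 68/3, h(5) = 25.
T_6 = (Δs/2)·[h(s_0) + 2h(s_1) + ... + 2h(s_{5}) + h(s_6)].
Sum = 63.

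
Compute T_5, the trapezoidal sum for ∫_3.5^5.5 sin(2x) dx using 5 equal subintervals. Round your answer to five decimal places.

0.35454

Δx = (5.5 − 3.5)/5 = 0.4.
f(3.5) ≈ 0.65699, f(3.9) ≈ 0.99854, f(4.3) ≈ 0.73440, f(4.7) ≈ 0.02478, f(5.1) ≈ -0.69987, f(5.5) ≈ -0.99999.
T_5 = (Δx/2)·[f(x_0) + 2f(x_1) + ... + 2f(x_{4}) + f(x_5)].
Sum ≈ 0.35454.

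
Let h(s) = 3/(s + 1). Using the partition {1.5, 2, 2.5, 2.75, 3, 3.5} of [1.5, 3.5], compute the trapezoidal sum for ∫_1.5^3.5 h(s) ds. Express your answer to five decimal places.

1.76935

Subinterval widths: 0.5, 0.5, 0.25, 0.25, 0.5.
h(1.5) = 1.2, h(2) = 1, h(2.5) = 6/7, h(2.75) = 0.8, h(3) = 0.75, h(3.5) = 2/3.
On each subinterval the trapezoid contributes (Δs_i/2)·[h(s_{i-1}) + h(s_i)].
Sum ≈ 1.76935.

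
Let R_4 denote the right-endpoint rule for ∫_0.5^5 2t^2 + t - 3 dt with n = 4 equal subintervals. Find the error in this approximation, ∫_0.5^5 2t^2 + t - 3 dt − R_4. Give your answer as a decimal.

-32.2734375

Exact integral: ∫_0.5^5 f(t) dt = 82.125.
R_4 = 114.3984375.
Error = 82.125 − 114.3984375 = -32.2734375.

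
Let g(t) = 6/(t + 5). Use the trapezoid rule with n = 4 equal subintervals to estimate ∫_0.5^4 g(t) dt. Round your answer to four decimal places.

2.9628

Δt = (4 − 0.5)/4 = 0.875.
g(0.5) = 12/11, g(1.375) = 16/17, g(2.25) = 24/29, g(3.125) = 48/65, g(4) = 2/3.
T_4 = (Δt/2)·[g(t_0) + 2g(t_1) + 2g(t_2) + 2g(t_3) + g(t_4)].
Sum ≈ 2.9628.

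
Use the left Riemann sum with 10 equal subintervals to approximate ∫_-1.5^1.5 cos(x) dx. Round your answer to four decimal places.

1.9800

Δx = (1.5 − (-1.5))/10 = 0.3.
Left endpoints: -1.5, -1.2, -0.9, -0.6, -0.3, 0, 0.3, 0.6, 0.9, 1.2.
f(-1.5) ≈ 0.0707, f(-1.2) ≈ 0.3624, f(-0.9) ≈ 0.6216, f(-0.6) ≈ 0.8253, f(-0.3) ≈ 0.9553, f(0) ≈ 1.0000, f(0.3) ≈ 0.9553, f(0.6) ≈ 0.8253, f(0.9) ≈ 0.6216, f(1.2) ≈ 0.3624.
Sum = Δx · [f(-1.5) + f(-1.2) + f(-0.9) + ...].
Sum ≈ 1.9800.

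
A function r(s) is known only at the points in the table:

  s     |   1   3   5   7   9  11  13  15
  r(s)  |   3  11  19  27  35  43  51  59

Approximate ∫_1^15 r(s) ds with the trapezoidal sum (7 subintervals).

Δs = 2.
T_7 = (2/2)·[3 + 2·11 + 2·19 + 2·27 + 2·35 + 2·43 + 2·51 + 59] = 434.

434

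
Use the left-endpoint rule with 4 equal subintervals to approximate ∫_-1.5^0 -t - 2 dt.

Δt = (0 − (-1.5))/4 = 0.375.
Left endpoints: -1.5, -1.125, -0.75, -0.375.
f(-1.5) = -0.5, f(-1.125) = -0.875, f(-0.75) = -1.25, f(-0.375) = -1.625.
Sum = Δt · [f(-1.5) + f(-1.125) + f(-0.75) + f(-0.375)].
Sum = -1.59375.

-1.59375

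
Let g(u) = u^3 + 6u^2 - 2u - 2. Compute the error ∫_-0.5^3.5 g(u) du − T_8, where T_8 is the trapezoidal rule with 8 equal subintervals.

-1.75

Exact integral: ∫_-0.5^3.5 g(u) du = 103.5.
T_8 = 105.25.
Error = 103.5 − 105.25 = -1.75.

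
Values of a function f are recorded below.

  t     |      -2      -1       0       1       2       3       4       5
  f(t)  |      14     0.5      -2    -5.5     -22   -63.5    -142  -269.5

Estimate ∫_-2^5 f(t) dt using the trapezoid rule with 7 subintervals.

Δt = 1.
T_7 = (1/2)·[14 + 2·0.5 + 2·(-2) + 2·(-5.5) + 2·(-22) + 2·(-63.5) + 2·(-142) + (-269.5)] = -362.25.

-362.25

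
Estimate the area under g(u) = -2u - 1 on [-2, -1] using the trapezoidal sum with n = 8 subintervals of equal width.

Δu = (-1 − (-2))/8 = 0.125.
g(-2) = 3, g(-1.875) = 2.75, g(-1.75) = 2.5, g(-1.625) = 2.25, g(-1.5) = 2, g(-1.375) = 1.75, g(-1.25) = 1.5, g(-1.125) = 1.25, g(-1) = 1.
T_8 = (Δu/2)·[g(u_0) + 2g(u_1) + ... + 2g(u_{7}) + g(u_8)].
Sum = 2.

2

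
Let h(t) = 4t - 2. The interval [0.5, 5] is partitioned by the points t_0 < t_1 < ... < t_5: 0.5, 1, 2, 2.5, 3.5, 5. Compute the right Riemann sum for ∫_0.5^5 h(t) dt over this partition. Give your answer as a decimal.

50

Subinterval widths: 0.5, 1, 0.5, 1, 1.5.
Right endpoints: 1, 2, 2.5, 3.5, 5.
h(1) = 2, h(2) = 6, h(2.5) = 8, h(3.5) = 12, h(5) = 18.
Sum = Σ Δt_i · h(t_i).
Sum = 50.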